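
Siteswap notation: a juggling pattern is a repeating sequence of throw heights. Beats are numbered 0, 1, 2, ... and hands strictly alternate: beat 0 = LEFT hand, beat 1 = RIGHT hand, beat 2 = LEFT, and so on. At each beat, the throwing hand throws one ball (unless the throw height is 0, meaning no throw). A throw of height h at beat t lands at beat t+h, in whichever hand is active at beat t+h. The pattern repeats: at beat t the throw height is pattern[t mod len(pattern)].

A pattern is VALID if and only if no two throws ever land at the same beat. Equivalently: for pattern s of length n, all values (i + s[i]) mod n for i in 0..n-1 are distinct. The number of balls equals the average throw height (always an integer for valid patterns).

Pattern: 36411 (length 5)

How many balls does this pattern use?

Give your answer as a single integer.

Answer: 3

Derivation:
Pattern = [3, 6, 4, 1, 1], length n = 5
  position 0: throw height = 3, running sum = 3
  position 1: throw height = 6, running sum = 9
  position 2: throw height = 4, running sum = 13
  position 3: throw height = 1, running sum = 14
  position 4: throw height = 1, running sum = 15
Total sum = 15; balls = sum / n = 15 / 5 = 3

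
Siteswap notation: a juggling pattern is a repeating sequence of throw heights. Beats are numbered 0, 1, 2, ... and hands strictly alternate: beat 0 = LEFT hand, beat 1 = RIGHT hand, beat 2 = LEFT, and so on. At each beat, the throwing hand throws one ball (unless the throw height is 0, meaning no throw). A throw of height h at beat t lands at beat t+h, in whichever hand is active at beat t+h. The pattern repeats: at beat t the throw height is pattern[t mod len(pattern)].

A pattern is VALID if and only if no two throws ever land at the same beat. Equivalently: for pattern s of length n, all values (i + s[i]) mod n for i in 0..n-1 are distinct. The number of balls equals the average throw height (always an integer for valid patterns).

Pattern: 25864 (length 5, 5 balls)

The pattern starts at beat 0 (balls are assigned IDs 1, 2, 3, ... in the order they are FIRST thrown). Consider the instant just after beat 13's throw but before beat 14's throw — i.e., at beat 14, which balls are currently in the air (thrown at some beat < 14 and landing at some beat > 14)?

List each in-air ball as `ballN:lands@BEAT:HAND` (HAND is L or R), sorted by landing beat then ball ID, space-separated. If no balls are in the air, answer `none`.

Beat 0 (L): throw ball1 h=2 -> lands@2:L; in-air after throw: [b1@2:L]
Beat 1 (R): throw ball2 h=5 -> lands@6:L; in-air after throw: [b1@2:L b2@6:L]
Beat 2 (L): throw ball1 h=8 -> lands@10:L; in-air after throw: [b2@6:L b1@10:L]
Beat 3 (R): throw ball3 h=6 -> lands@9:R; in-air after throw: [b2@6:L b3@9:R b1@10:L]
Beat 4 (L): throw ball4 h=4 -> lands@8:L; in-air after throw: [b2@6:L b4@8:L b3@9:R b1@10:L]
Beat 5 (R): throw ball5 h=2 -> lands@7:R; in-air after throw: [b2@6:L b5@7:R b4@8:L b3@9:R b1@10:L]
Beat 6 (L): throw ball2 h=5 -> lands@11:R; in-air after throw: [b5@7:R b4@8:L b3@9:R b1@10:L b2@11:R]
Beat 7 (R): throw ball5 h=8 -> lands@15:R; in-air after throw: [b4@8:L b3@9:R b1@10:L b2@11:R b5@15:R]
Beat 8 (L): throw ball4 h=6 -> lands@14:L; in-air after throw: [b3@9:R b1@10:L b2@11:R b4@14:L b5@15:R]
Beat 9 (R): throw ball3 h=4 -> lands@13:R; in-air after throw: [b1@10:L b2@11:R b3@13:R b4@14:L b5@15:R]
Beat 10 (L): throw ball1 h=2 -> lands@12:L; in-air after throw: [b2@11:R b1@12:L b3@13:R b4@14:L b5@15:R]
Beat 11 (R): throw ball2 h=5 -> lands@16:L; in-air after throw: [b1@12:L b3@13:R b4@14:L b5@15:R b2@16:L]
Beat 12 (L): throw ball1 h=8 -> lands@20:L; in-air after throw: [b3@13:R b4@14:L b5@15:R b2@16:L b1@20:L]
Beat 13 (R): throw ball3 h=6 -> lands@19:R; in-air after throw: [b4@14:L b5@15:R b2@16:L b3@19:R b1@20:L]
Beat 14 (L): throw ball4 h=4 -> lands@18:L; in-air after throw: [b5@15:R b2@16:L b4@18:L b3@19:R b1@20:L]

Answer: ball5:lands@15:R ball2:lands@16:L ball3:lands@19:R ball1:lands@20:L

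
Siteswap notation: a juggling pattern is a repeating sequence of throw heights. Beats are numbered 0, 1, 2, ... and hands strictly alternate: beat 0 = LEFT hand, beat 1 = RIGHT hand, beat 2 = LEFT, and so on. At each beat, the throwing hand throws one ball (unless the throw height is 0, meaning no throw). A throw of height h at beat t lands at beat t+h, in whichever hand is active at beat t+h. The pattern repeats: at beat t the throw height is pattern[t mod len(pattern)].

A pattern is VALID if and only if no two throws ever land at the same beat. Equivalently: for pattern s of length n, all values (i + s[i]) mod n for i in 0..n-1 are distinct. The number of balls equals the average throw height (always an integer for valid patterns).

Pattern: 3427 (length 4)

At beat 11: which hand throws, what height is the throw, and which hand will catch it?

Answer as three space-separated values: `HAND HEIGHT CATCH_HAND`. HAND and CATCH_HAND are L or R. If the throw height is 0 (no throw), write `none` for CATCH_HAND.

Answer: R 7 L

Derivation:
Beat 11: 11 mod 2 = 1, so hand = R
Throw height = pattern[11 mod 4] = pattern[3] = 7
Lands at beat 11+7=18, 18 mod 2 = 0, so catch hand = L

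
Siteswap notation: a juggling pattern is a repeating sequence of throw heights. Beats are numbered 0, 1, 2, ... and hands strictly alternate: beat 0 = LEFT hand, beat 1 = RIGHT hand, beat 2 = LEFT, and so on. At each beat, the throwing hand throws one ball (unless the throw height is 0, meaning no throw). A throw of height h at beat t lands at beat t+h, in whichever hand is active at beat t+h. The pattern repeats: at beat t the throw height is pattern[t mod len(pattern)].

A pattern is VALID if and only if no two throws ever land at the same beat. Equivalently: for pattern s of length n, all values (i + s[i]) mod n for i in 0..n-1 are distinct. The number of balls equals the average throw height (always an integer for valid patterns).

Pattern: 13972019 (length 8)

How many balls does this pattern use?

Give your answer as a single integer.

Answer: 4

Derivation:
Pattern = [1, 3, 9, 7, 2, 0, 1, 9], length n = 8
  position 0: throw height = 1, running sum = 1
  position 1: throw height = 3, running sum = 4
  position 2: throw height = 9, running sum = 13
  position 3: throw height = 7, running sum = 20
  position 4: throw height = 2, running sum = 22
  position 5: throw height = 0, running sum = 22
  position 6: throw height = 1, running sum = 23
  position 7: throw height = 9, running sum = 32
Total sum = 32; balls = sum / n = 32 / 8 = 4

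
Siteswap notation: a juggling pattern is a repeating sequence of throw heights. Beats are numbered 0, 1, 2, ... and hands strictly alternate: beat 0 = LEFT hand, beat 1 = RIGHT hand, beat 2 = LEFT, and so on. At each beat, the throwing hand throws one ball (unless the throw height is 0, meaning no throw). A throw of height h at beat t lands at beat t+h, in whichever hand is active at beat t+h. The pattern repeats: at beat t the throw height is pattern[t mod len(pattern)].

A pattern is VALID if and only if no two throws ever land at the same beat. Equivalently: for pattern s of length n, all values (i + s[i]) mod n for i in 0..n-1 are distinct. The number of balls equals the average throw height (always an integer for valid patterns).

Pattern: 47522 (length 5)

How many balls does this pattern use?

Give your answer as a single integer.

Answer: 4

Derivation:
Pattern = [4, 7, 5, 2, 2], length n = 5
  position 0: throw height = 4, running sum = 4
  position 1: throw height = 7, running sum = 11
  position 2: throw height = 5, running sum = 16
  position 3: throw height = 2, running sum = 18
  position 4: throw height = 2, running sum = 20
Total sum = 20; balls = sum / n = 20 / 5 = 4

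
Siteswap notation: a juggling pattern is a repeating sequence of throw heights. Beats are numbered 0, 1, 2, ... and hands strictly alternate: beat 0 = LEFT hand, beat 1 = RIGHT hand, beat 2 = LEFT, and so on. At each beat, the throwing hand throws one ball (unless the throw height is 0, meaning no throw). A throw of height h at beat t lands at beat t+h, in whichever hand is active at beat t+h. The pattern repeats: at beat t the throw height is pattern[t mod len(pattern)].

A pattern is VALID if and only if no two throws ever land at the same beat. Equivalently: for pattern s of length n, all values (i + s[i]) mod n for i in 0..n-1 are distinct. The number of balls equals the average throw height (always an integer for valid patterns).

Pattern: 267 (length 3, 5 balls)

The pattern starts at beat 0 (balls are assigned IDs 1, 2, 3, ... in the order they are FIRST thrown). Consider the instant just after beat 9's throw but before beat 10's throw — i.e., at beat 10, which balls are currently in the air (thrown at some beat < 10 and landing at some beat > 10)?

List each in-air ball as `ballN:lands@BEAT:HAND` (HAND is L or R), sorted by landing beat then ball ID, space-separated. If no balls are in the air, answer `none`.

Beat 0 (L): throw ball1 h=2 -> lands@2:L; in-air after throw: [b1@2:L]
Beat 1 (R): throw ball2 h=6 -> lands@7:R; in-air after throw: [b1@2:L b2@7:R]
Beat 2 (L): throw ball1 h=7 -> lands@9:R; in-air after throw: [b2@7:R b1@9:R]
Beat 3 (R): throw ball3 h=2 -> lands@5:R; in-air after throw: [b3@5:R b2@7:R b1@9:R]
Beat 4 (L): throw ball4 h=6 -> lands@10:L; in-air after throw: [b3@5:R b2@7:R b1@9:R b4@10:L]
Beat 5 (R): throw ball3 h=7 -> lands@12:L; in-air after throw: [b2@7:R b1@9:R b4@10:L b3@12:L]
Beat 6 (L): throw ball5 h=2 -> lands@8:L; in-air after throw: [b2@7:R b5@8:L b1@9:R b4@10:L b3@12:L]
Beat 7 (R): throw ball2 h=6 -> lands@13:R; in-air after throw: [b5@8:L b1@9:R b4@10:L b3@12:L b2@13:R]
Beat 8 (L): throw ball5 h=7 -> lands@15:R; in-air after throw: [b1@9:R b4@10:L b3@12:L b2@13:R b5@15:R]
Beat 9 (R): throw ball1 h=2 -> lands@11:R; in-air after throw: [b4@10:L b1@11:R b3@12:L b2@13:R b5@15:R]
Beat 10 (L): throw ball4 h=6 -> lands@16:L; in-air after throw: [b1@11:R b3@12:L b2@13:R b5@15:R b4@16:L]

Answer: ball1:lands@11:R ball3:lands@12:L ball2:lands@13:R ball5:lands@15:R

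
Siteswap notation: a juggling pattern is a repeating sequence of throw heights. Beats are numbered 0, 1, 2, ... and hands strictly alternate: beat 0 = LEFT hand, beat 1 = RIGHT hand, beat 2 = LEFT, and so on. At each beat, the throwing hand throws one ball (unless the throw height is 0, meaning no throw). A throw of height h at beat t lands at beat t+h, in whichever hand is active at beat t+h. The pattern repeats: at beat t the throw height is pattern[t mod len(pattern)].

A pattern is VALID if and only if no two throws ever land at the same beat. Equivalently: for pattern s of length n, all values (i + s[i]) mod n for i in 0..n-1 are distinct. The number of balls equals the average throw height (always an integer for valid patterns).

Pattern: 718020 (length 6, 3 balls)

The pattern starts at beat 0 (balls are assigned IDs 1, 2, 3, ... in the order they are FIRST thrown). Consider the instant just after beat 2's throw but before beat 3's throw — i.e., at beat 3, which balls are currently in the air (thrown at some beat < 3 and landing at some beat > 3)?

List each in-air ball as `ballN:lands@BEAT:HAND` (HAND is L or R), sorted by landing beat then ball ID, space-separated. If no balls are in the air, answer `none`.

Answer: ball1:lands@7:R ball2:lands@10:L

Derivation:
Beat 0 (L): throw ball1 h=7 -> lands@7:R; in-air after throw: [b1@7:R]
Beat 1 (R): throw ball2 h=1 -> lands@2:L; in-air after throw: [b2@2:L b1@7:R]
Beat 2 (L): throw ball2 h=8 -> lands@10:L; in-air after throw: [b1@7:R b2@10:L]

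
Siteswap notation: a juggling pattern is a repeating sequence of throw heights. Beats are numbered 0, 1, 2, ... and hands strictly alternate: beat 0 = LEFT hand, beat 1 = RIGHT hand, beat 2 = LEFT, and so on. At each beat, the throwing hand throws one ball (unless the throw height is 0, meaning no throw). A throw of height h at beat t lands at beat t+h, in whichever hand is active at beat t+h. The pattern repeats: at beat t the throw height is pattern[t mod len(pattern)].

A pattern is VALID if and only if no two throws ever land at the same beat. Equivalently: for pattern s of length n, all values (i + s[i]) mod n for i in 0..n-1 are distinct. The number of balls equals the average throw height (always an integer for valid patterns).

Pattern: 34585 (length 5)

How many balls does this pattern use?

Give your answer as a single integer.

Pattern = [3, 4, 5, 8, 5], length n = 5
  position 0: throw height = 3, running sum = 3
  position 1: throw height = 4, running sum = 7
  position 2: throw height = 5, running sum = 12
  position 3: throw height = 8, running sum = 20
  position 4: throw height = 5, running sum = 25
Total sum = 25; balls = sum / n = 25 / 5 = 5

Answer: 5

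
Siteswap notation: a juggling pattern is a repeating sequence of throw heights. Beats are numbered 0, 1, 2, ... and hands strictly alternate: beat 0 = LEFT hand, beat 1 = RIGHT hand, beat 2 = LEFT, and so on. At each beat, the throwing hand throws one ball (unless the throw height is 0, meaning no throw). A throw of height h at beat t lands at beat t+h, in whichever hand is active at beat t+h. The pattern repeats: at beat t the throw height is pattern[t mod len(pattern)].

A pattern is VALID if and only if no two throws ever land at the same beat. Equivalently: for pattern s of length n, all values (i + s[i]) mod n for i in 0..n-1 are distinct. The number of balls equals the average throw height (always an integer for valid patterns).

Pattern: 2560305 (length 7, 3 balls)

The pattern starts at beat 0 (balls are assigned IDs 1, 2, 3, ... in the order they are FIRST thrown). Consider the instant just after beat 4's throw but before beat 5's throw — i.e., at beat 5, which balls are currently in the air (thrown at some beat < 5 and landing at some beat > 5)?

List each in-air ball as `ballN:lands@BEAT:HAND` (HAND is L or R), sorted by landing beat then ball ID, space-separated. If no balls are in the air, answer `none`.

Answer: ball2:lands@6:L ball3:lands@7:R ball1:lands@8:L

Derivation:
Beat 0 (L): throw ball1 h=2 -> lands@2:L; in-air after throw: [b1@2:L]
Beat 1 (R): throw ball2 h=5 -> lands@6:L; in-air after throw: [b1@2:L b2@6:L]
Beat 2 (L): throw ball1 h=6 -> lands@8:L; in-air after throw: [b2@6:L b1@8:L]
Beat 4 (L): throw ball3 h=3 -> lands@7:R; in-air after throw: [b2@6:L b3@7:R b1@8:L]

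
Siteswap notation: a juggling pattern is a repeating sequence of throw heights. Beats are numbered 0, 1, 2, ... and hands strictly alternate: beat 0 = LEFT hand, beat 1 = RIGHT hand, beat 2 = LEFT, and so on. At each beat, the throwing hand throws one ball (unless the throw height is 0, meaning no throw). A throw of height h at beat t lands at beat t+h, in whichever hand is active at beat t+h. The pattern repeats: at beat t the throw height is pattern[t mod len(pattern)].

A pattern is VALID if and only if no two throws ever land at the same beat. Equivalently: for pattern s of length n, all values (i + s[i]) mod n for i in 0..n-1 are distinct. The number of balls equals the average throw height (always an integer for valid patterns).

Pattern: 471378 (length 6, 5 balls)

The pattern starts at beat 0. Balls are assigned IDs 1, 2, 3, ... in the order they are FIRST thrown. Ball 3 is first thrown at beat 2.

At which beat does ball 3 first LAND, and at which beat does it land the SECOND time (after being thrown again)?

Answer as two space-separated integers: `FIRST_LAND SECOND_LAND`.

Beat 0 (L): throw ball1 h=4 -> lands@4:L; in-air after throw: [b1@4:L]
Beat 1 (R): throw ball2 h=7 -> lands@8:L; in-air after throw: [b1@4:L b2@8:L]
Beat 2 (L): throw ball3 h=1 -> lands@3:R; in-air after throw: [b3@3:R b1@4:L b2@8:L]
Beat 3 (R): throw ball3 h=3 -> lands@6:L; in-air after throw: [b1@4:L b3@6:L b2@8:L]
Beat 4 (L): throw ball1 h=7 -> lands@11:R; in-air after throw: [b3@6:L b2@8:L b1@11:R]
Beat 5 (R): throw ball4 h=8 -> lands@13:R; in-air after throw: [b3@6:L b2@8:L b1@11:R b4@13:R]
Beat 6 (L): throw ball3 h=4 -> lands@10:L; in-air after throw: [b2@8:L b3@10:L b1@11:R b4@13:R]
Ball 3: thrown@2 h=1 -> first land @3; rethrown@3 h=3 -> second land @6

Answer: 3 6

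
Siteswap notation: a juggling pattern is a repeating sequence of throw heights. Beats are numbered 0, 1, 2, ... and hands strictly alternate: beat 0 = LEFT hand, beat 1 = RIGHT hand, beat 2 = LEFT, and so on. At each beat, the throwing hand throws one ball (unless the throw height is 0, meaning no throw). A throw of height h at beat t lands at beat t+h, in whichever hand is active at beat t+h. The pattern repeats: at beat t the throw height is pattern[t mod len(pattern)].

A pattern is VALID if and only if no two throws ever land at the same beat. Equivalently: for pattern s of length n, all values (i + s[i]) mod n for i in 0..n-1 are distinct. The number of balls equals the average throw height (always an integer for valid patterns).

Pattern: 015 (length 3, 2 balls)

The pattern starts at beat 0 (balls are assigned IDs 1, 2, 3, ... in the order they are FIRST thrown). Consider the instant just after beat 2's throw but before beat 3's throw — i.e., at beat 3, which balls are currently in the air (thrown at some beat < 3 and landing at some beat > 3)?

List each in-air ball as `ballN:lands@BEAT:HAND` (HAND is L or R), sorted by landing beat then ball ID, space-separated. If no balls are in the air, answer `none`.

Answer: ball1:lands@7:R

Derivation:
Beat 1 (R): throw ball1 h=1 -> lands@2:L; in-air after throw: [b1@2:L]
Beat 2 (L): throw ball1 h=5 -> lands@7:R; in-air after throw: [b1@7:R]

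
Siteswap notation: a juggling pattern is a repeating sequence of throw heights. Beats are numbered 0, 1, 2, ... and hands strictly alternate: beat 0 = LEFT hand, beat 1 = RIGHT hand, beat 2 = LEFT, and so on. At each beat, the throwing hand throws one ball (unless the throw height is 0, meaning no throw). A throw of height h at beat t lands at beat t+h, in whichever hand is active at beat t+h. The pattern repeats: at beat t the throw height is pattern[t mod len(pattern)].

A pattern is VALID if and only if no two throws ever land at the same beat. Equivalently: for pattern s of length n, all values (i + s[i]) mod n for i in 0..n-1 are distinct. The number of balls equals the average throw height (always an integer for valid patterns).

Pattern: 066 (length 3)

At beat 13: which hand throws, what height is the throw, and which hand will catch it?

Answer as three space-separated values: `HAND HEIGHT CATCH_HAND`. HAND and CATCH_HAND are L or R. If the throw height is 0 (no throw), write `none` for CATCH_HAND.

Answer: R 6 R

Derivation:
Beat 13: 13 mod 2 = 1, so hand = R
Throw height = pattern[13 mod 3] = pattern[1] = 6
Lands at beat 13+6=19, 19 mod 2 = 1, so catch hand = R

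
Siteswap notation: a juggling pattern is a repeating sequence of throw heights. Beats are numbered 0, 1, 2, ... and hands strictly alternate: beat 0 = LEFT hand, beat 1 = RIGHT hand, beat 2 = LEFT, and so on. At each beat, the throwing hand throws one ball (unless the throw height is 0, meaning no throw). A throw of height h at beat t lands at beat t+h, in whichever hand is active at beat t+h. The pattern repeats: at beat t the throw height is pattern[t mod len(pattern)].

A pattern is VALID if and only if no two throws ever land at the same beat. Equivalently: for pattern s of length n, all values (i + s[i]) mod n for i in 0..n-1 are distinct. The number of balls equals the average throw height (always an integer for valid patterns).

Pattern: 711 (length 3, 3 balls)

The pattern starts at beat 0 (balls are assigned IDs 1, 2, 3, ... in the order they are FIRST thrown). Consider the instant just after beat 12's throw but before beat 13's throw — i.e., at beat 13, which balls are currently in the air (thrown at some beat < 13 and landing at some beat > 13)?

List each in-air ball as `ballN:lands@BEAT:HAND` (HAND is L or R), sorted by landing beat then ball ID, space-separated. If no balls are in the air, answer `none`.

Answer: ball1:lands@16:L ball2:lands@19:R

Derivation:
Beat 0 (L): throw ball1 h=7 -> lands@7:R; in-air after throw: [b1@7:R]
Beat 1 (R): throw ball2 h=1 -> lands@2:L; in-air after throw: [b2@2:L b1@7:R]
Beat 2 (L): throw ball2 h=1 -> lands@3:R; in-air after throw: [b2@3:R b1@7:R]
Beat 3 (R): throw ball2 h=7 -> lands@10:L; in-air after throw: [b1@7:R b2@10:L]
Beat 4 (L): throw ball3 h=1 -> lands@5:R; in-air after throw: [b3@5:R b1@7:R b2@10:L]
Beat 5 (R): throw ball3 h=1 -> lands@6:L; in-air after throw: [b3@6:L b1@7:R b2@10:L]
Beat 6 (L): throw ball3 h=7 -> lands@13:R; in-air after throw: [b1@7:R b2@10:L b3@13:R]
Beat 7 (R): throw ball1 h=1 -> lands@8:L; in-air after throw: [b1@8:L b2@10:L b3@13:R]
Beat 8 (L): throw ball1 h=1 -> lands@9:R; in-air after throw: [b1@9:R b2@10:L b3@13:R]
Beat 9 (R): throw ball1 h=7 -> lands@16:L; in-air after throw: [b2@10:L b3@13:R b1@16:L]
Beat 10 (L): throw ball2 h=1 -> lands@11:R; in-air after throw: [b2@11:R b3@13:R b1@16:L]
Beat 11 (R): throw ball2 h=1 -> lands@12:L; in-air after throw: [b2@12:L b3@13:R b1@16:L]
Beat 12 (L): throw ball2 h=7 -> lands@19:R; in-air after throw: [b3@13:R b1@16:L b2@19:R]
Beat 13 (R): throw ball3 h=1 -> lands@14:L; in-air after throw: [b3@14:L b1@16:L b2@19:R]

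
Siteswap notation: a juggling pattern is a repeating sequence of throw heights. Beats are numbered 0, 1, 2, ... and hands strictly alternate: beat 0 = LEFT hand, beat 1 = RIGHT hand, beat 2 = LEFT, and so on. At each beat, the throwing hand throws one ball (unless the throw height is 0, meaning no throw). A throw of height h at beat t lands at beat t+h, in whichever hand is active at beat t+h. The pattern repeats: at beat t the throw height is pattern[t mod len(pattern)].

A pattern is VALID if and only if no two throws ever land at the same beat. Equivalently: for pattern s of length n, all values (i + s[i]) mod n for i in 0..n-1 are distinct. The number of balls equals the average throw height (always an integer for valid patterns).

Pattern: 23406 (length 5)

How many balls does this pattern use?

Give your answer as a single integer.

Pattern = [2, 3, 4, 0, 6], length n = 5
  position 0: throw height = 2, running sum = 2
  position 1: throw height = 3, running sum = 5
  position 2: throw height = 4, running sum = 9
  position 3: throw height = 0, running sum = 9
  position 4: throw height = 6, running sum = 15
Total sum = 15; balls = sum / n = 15 / 5 = 3

Answer: 3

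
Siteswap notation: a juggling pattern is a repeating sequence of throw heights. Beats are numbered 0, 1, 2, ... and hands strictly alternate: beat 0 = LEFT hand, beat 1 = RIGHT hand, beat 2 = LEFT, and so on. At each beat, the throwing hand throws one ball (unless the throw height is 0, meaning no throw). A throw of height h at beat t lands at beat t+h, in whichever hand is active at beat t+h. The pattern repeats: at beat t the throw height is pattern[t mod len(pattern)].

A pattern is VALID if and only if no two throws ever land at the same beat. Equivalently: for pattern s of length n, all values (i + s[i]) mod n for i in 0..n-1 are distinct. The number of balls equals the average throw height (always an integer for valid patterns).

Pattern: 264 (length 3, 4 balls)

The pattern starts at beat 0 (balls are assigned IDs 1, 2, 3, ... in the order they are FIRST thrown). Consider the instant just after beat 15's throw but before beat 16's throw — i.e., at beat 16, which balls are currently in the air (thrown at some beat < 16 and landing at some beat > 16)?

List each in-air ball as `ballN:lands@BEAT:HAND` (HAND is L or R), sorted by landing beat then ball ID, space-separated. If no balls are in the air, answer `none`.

Answer: ball3:lands@17:R ball1:lands@18:L ball2:lands@19:R

Derivation:
Beat 0 (L): throw ball1 h=2 -> lands@2:L; in-air after throw: [b1@2:L]
Beat 1 (R): throw ball2 h=6 -> lands@7:R; in-air after throw: [b1@2:L b2@7:R]
Beat 2 (L): throw ball1 h=4 -> lands@6:L; in-air after throw: [b1@6:L b2@7:R]
Beat 3 (R): throw ball3 h=2 -> lands@5:R; in-air after throw: [b3@5:R b1@6:L b2@7:R]
Beat 4 (L): throw ball4 h=6 -> lands@10:L; in-air after throw: [b3@5:R b1@6:L b2@7:R b4@10:L]
Beat 5 (R): throw ball3 h=4 -> lands@9:R; in-air after throw: [b1@6:L b2@7:R b3@9:R b4@10:L]
Beat 6 (L): throw ball1 h=2 -> lands@8:L; in-air after throw: [b2@7:R b1@8:L b3@9:R b4@10:L]
Beat 7 (R): throw ball2 h=6 -> lands@13:R; in-air after throw: [b1@8:L b3@9:R b4@10:L b2@13:R]
Beat 8 (L): throw ball1 h=4 -> lands@12:L; in-air after throw: [b3@9:R b4@10:L b1@12:L b2@13:R]
Beat 9 (R): throw ball3 h=2 -> lands@11:R; in-air after throw: [b4@10:L b3@11:R b1@12:L b2@13:R]
Beat 10 (L): throw ball4 h=6 -> lands@16:L; in-air after throw: [b3@11:R b1@12:L b2@13:R b4@16:L]
Beat 11 (R): throw ball3 h=4 -> lands@15:R; in-air after throw: [b1@12:L b2@13:R b3@15:R b4@16:L]
Beat 12 (L): throw ball1 h=2 -> lands@14:L; in-air after throw: [b2@13:R b1@14:L b3@15:R b4@16:L]
Beat 13 (R): throw ball2 h=6 -> lands@19:R; in-air after throw: [b1@14:L b3@15:R b4@16:L b2@19:R]
Beat 14 (L): throw ball1 h=4 -> lands@18:L; in-air after throw: [b3@15:R b4@16:L b1@18:L b2@19:R]
Beat 15 (R): throw ball3 h=2 -> lands@17:R; in-air after throw: [b4@16:L b3@17:R b1@18:L b2@19:R]
Beat 16 (L): throw ball4 h=6 -> lands@22:L; in-air after throw: [b3@17:R b1@18:L b2@19:R b4@22:L]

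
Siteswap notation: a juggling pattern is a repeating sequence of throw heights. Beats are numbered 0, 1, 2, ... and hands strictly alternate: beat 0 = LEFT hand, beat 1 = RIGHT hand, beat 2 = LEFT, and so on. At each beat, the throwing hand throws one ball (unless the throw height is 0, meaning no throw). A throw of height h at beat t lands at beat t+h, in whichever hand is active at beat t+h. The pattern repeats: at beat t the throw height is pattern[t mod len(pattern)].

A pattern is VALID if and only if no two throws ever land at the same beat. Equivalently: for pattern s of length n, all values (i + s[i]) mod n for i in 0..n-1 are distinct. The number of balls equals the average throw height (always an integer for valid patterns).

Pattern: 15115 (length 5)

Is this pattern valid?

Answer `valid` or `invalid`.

Answer: invalid

Derivation:
i=0: (i + s[i]) mod n = (0 + 1) mod 5 = 1
i=1: (i + s[i]) mod n = (1 + 5) mod 5 = 1
i=2: (i + s[i]) mod n = (2 + 1) mod 5 = 3
i=3: (i + s[i]) mod n = (3 + 1) mod 5 = 4
i=4: (i + s[i]) mod n = (4 + 5) mod 5 = 4
Residues: [1, 1, 3, 4, 4], distinct: False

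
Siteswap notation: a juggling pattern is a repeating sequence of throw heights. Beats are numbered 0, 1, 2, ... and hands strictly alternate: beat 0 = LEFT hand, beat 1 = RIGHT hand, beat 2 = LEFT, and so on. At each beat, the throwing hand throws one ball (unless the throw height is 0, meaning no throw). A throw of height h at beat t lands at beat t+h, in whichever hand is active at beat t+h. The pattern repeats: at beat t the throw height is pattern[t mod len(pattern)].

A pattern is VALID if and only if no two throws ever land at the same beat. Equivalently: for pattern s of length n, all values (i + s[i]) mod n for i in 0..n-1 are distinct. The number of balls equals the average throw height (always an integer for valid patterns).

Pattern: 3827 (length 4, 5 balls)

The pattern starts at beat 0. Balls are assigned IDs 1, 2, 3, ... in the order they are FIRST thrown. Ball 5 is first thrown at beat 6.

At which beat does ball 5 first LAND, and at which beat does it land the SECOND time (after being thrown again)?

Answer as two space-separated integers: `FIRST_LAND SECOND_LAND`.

Answer: 8 11

Derivation:
Beat 0 (L): throw ball1 h=3 -> lands@3:R; in-air after throw: [b1@3:R]
Beat 1 (R): throw ball2 h=8 -> lands@9:R; in-air after throw: [b1@3:R b2@9:R]
Beat 2 (L): throw ball3 h=2 -> lands@4:L; in-air after throw: [b1@3:R b3@4:L b2@9:R]
Beat 3 (R): throw ball1 h=7 -> lands@10:L; in-air after throw: [b3@4:L b2@9:R b1@10:L]
Beat 4 (L): throw ball3 h=3 -> lands@7:R; in-air after throw: [b3@7:R b2@9:R b1@10:L]
Beat 5 (R): throw ball4 h=8 -> lands@13:R; in-air after throw: [b3@7:R b2@9:R b1@10:L b4@13:R]
Beat 6 (L): throw ball5 h=2 -> lands@8:L; in-air after throw: [b3@7:R b5@8:L b2@9:R b1@10:L b4@13:R]
Beat 7 (R): throw ball3 h=7 -> lands@14:L; in-air after throw: [b5@8:L b2@9:R b1@10:L b4@13:R b3@14:L]
Beat 8 (L): throw ball5 h=3 -> lands@11:R; in-air after throw: [b2@9:R b1@10:L b5@11:R b4@13:R b3@14:L]
Beat 9 (R): throw ball2 h=8 -> lands@17:R; in-air after throw: [b1@10:L b5@11:R b4@13:R b3@14:L b2@17:R]
Beat 10 (L): throw ball1 h=2 -> lands@12:L; in-air after throw: [b5@11:R b1@12:L b4@13:R b3@14:L b2@17:R]
Beat 11 (R): throw ball5 h=7 -> lands@18:L; in-air after throw: [b1@12:L b4@13:R b3@14:L b2@17:R b5@18:L]
Ball 5: thrown@6 h=2 -> first land @8; rethrown@8 h=3 -> second land @11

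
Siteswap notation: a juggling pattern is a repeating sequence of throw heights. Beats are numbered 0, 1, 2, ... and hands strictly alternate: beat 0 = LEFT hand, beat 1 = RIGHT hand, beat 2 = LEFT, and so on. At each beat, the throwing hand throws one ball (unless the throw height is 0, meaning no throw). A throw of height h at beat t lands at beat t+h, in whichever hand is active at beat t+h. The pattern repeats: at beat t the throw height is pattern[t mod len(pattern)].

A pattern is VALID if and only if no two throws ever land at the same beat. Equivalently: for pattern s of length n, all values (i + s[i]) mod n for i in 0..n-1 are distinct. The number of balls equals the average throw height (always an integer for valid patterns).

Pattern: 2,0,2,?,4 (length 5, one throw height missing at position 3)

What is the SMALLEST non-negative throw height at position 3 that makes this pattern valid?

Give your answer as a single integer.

Answer: 2

Derivation:
i=0: (0 + 2) mod 5 = 2
i=1: (1 + 0) mod 5 = 1
i=2: (2 + 2) mod 5 = 4
i=3: s[i]=? (unknown)
i=4: (4 + 4) mod 5 = 3
Known residues: [1, 2, 3, 4]; need a permutation of 0..4, so missing residue r = 0
Need (3 + s) mod 5 = 0; smallest s = (0 - 3) mod 5 = 2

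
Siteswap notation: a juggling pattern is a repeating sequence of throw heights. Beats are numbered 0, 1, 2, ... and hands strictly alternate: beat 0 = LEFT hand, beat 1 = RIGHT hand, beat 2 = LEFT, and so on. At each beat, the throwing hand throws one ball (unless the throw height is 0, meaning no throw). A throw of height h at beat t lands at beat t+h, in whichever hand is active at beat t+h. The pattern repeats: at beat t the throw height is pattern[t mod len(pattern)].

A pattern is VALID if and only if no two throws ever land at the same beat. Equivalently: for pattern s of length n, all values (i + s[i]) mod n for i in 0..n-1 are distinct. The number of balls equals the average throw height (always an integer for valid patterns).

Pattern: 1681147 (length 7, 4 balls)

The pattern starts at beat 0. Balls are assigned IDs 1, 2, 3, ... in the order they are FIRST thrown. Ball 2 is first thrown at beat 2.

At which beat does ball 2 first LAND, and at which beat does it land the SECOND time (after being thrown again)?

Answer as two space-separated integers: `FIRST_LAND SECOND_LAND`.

Answer: 10 11

Derivation:
Beat 0 (L): throw ball1 h=1 -> lands@1:R; in-air after throw: [b1@1:R]
Beat 1 (R): throw ball1 h=6 -> lands@7:R; in-air after throw: [b1@7:R]
Beat 2 (L): throw ball2 h=8 -> lands@10:L; in-air after throw: [b1@7:R b2@10:L]
Beat 3 (R): throw ball3 h=1 -> lands@4:L; in-air after throw: [b3@4:L b1@7:R b2@10:L]
Beat 4 (L): throw ball3 h=1 -> lands@5:R; in-air after throw: [b3@5:R b1@7:R b2@10:L]
Beat 5 (R): throw ball3 h=4 -> lands@9:R; in-air after throw: [b1@7:R b3@9:R b2@10:L]
Beat 6 (L): throw ball4 h=7 -> lands@13:R; in-air after throw: [b1@7:R b3@9:R b2@10:L b4@13:R]
Beat 7 (R): throw ball1 h=1 -> lands@8:L; in-air after throw: [b1@8:L b3@9:R b2@10:L b4@13:R]
Beat 8 (L): throw ball1 h=6 -> lands@14:L; in-air after throw: [b3@9:R b2@10:L b4@13:R b1@14:L]
Beat 9 (R): throw ball3 h=8 -> lands@17:R; in-air after throw: [b2@10:L b4@13:R b1@14:L b3@17:R]
Beat 10 (L): throw ball2 h=1 -> lands@11:R; in-air after throw: [b2@11:R b4@13:R b1@14:L b3@17:R]
Beat 11 (R): throw ball2 h=1 -> lands@12:L; in-air after throw: [b2@12:L b4@13:R b1@14:L b3@17:R]
Ball 2: thrown@2 h=8 -> first land @10; rethrown@10 h=1 -> second land @11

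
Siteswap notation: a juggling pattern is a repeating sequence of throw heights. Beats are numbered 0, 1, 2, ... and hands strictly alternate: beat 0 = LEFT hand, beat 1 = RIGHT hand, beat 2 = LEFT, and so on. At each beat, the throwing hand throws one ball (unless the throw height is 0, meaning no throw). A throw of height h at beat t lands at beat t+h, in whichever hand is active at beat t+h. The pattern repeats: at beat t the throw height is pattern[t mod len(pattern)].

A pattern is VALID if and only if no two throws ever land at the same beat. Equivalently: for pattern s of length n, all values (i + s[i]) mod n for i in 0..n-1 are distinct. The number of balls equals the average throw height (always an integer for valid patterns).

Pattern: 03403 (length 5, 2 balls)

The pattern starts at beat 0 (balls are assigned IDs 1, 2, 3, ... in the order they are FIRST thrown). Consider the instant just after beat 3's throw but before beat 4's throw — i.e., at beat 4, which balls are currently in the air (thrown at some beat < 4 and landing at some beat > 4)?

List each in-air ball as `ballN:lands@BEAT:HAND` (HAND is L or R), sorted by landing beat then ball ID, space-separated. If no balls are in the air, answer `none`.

Beat 1 (R): throw ball1 h=3 -> lands@4:L; in-air after throw: [b1@4:L]
Beat 2 (L): throw ball2 h=4 -> lands@6:L; in-air after throw: [b1@4:L b2@6:L]
Beat 4 (L): throw ball1 h=3 -> lands@7:R; in-air after throw: [b2@6:L b1@7:R]

Answer: ball2:lands@6:L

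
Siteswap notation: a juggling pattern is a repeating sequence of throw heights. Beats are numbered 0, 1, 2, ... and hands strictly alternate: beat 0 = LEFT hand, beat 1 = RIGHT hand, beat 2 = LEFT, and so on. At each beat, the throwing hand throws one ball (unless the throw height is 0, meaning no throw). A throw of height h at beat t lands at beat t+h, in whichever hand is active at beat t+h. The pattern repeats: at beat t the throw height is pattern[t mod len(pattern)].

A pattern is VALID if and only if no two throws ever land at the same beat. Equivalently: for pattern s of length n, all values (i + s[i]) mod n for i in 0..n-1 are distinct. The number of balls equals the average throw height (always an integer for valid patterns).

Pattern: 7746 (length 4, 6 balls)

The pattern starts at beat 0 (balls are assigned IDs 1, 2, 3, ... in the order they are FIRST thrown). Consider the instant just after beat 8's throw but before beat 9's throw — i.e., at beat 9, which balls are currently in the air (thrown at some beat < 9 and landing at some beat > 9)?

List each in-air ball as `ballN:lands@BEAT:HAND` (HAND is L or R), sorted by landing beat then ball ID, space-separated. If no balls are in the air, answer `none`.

Beat 0 (L): throw ball1 h=7 -> lands@7:R; in-air after throw: [b1@7:R]
Beat 1 (R): throw ball2 h=7 -> lands@8:L; in-air after throw: [b1@7:R b2@8:L]
Beat 2 (L): throw ball3 h=4 -> lands@6:L; in-air after throw: [b3@6:L b1@7:R b2@8:L]
Beat 3 (R): throw ball4 h=6 -> lands@9:R; in-air after throw: [b3@6:L b1@7:R b2@8:L b4@9:R]
Beat 4 (L): throw ball5 h=7 -> lands@11:R; in-air after throw: [b3@6:L b1@7:R b2@8:L b4@9:R b5@11:R]
Beat 5 (R): throw ball6 h=7 -> lands@12:L; in-air after throw: [b3@6:L b1@7:R b2@8:L b4@9:R b5@11:R b6@12:L]
Beat 6 (L): throw ball3 h=4 -> lands@10:L; in-air after throw: [b1@7:R b2@8:L b4@9:R b3@10:L b5@11:R b6@12:L]
Beat 7 (R): throw ball1 h=6 -> lands@13:R; in-air after throw: [b2@8:L b4@9:R b3@10:L b5@11:R b6@12:L b1@13:R]
Beat 8 (L): throw ball2 h=7 -> lands@15:R; in-air after throw: [b4@9:R b3@10:L b5@11:R b6@12:L b1@13:R b2@15:R]
Beat 9 (R): throw ball4 h=7 -> lands@16:L; in-air after throw: [b3@10:L b5@11:R b6@12:L b1@13:R b2@15:R b4@16:L]

Answer: ball3:lands@10:L ball5:lands@11:R ball6:lands@12:L ball1:lands@13:R ball2:lands@15:R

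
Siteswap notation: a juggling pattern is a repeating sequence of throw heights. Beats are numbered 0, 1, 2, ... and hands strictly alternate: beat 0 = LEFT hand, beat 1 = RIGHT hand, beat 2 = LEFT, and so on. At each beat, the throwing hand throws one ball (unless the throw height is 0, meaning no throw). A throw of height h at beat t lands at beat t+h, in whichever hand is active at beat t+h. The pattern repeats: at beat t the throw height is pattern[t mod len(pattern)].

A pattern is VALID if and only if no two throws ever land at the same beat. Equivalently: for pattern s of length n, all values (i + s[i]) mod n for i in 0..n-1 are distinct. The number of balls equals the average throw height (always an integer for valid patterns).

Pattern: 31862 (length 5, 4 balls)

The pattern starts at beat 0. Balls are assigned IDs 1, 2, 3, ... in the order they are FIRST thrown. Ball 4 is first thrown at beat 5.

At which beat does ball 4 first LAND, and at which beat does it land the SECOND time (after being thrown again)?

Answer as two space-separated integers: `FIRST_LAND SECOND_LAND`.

Beat 0 (L): throw ball1 h=3 -> lands@3:R; in-air after throw: [b1@3:R]
Beat 1 (R): throw ball2 h=1 -> lands@2:L; in-air after throw: [b2@2:L b1@3:R]
Beat 2 (L): throw ball2 h=8 -> lands@10:L; in-air after throw: [b1@3:R b2@10:L]
Beat 3 (R): throw ball1 h=6 -> lands@9:R; in-air after throw: [b1@9:R b2@10:L]
Beat 4 (L): throw ball3 h=2 -> lands@6:L; in-air after throw: [b3@6:L b1@9:R b2@10:L]
Beat 5 (R): throw ball4 h=3 -> lands@8:L; in-air after throw: [b3@6:L b4@8:L b1@9:R b2@10:L]
Beat 6 (L): throw ball3 h=1 -> lands@7:R; in-air after throw: [b3@7:R b4@8:L b1@9:R b2@10:L]
Beat 7 (R): throw ball3 h=8 -> lands@15:R; in-air after throw: [b4@8:L b1@9:R b2@10:L b3@15:R]
Beat 8 (L): throw ball4 h=6 -> lands@14:L; in-air after throw: [b1@9:R b2@10:L b4@14:L b3@15:R]
Beat 9 (R): throw ball1 h=2 -> lands@11:R; in-air after throw: [b2@10:L b1@11:R b4@14:L b3@15:R]
Beat 10 (L): throw ball2 h=3 -> lands@13:R; in-air after throw: [b1@11:R b2@13:R b4@14:L b3@15:R]
Beat 11 (R): throw ball1 h=1 -> lands@12:L; in-air after throw: [b1@12:L b2@13:R b4@14:L b3@15:R]
Beat 12 (L): throw ball1 h=8 -> lands@20:L; in-air after throw: [b2@13:R b4@14:L b3@15:R b1@20:L]
Beat 13 (R): throw ball2 h=6 -> lands@19:R; in-air after throw: [b4@14:L b3@15:R b2@19:R b1@20:L]
Beat 14 (L): throw ball4 h=2 -> lands@16:L; in-air after throw: [b3@15:R b4@16:L b2@19:R b1@20:L]
Ball 4: thrown@5 h=3 -> first land @8; rethrown@8 h=6 -> second land @14

Answer: 8 14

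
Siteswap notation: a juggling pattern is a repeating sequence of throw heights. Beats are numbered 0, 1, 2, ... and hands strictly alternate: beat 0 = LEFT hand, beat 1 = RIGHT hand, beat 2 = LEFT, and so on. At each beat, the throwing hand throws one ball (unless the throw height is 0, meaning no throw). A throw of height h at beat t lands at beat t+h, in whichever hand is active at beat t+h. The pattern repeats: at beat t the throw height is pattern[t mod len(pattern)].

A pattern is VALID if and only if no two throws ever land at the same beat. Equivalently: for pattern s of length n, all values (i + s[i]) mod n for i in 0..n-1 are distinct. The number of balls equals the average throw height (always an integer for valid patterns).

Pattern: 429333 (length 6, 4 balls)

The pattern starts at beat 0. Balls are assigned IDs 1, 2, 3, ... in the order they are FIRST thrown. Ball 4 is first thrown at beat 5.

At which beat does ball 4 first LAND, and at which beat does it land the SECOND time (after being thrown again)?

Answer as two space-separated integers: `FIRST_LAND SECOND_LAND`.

Beat 0 (L): throw ball1 h=4 -> lands@4:L; in-air after throw: [b1@4:L]
Beat 1 (R): throw ball2 h=2 -> lands@3:R; in-air after throw: [b2@3:R b1@4:L]
Beat 2 (L): throw ball3 h=9 -> lands@11:R; in-air after throw: [b2@3:R b1@4:L b3@11:R]
Beat 3 (R): throw ball2 h=3 -> lands@6:L; in-air after throw: [b1@4:L b2@6:L b3@11:R]
Beat 4 (L): throw ball1 h=3 -> lands@7:R; in-air after throw: [b2@6:L b1@7:R b3@11:R]
Beat 5 (R): throw ball4 h=3 -> lands@8:L; in-air after throw: [b2@6:L b1@7:R b4@8:L b3@11:R]
Beat 6 (L): throw ball2 h=4 -> lands@10:L; in-air after throw: [b1@7:R b4@8:L b2@10:L b3@11:R]
Beat 7 (R): throw ball1 h=2 -> lands@9:R; in-air after throw: [b4@8:L b1@9:R b2@10:L b3@11:R]
Beat 8 (L): throw ball4 h=9 -> lands@17:R; in-air after throw: [b1@9:R b2@10:L b3@11:R b4@17:R]
Beat 9 (R): throw ball1 h=3 -> lands@12:L; in-air after throw: [b2@10:L b3@11:R b1@12:L b4@17:R]
Beat 10 (L): throw ball2 h=3 -> lands@13:R; in-air after throw: [b3@11:R b1@12:L b2@13:R b4@17:R]
Beat 11 (R): throw ball3 h=3 -> lands@14:L; in-air after throw: [b1@12:L b2@13:R b3@14:L b4@17:R]
Beat 12 (L): throw ball1 h=4 -> lands@16:L; in-air after throw: [b2@13:R b3@14:L b1@16:L b4@17:R]
Ball 4: thrown@5 h=3 -> first land @8; rethrown@8 h=9 -> second land @17

Answer: 8 17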